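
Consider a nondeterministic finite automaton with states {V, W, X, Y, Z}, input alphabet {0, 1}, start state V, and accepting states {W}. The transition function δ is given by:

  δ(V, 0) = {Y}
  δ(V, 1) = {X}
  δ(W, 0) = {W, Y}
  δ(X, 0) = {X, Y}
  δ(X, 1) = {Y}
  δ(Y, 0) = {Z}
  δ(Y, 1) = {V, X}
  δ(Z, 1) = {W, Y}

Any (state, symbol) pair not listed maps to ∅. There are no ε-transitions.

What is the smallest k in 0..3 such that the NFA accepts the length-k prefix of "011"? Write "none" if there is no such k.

Start in {V}.
Read '0': {V} → {Y}.
Read '1': {Y} → {V, X}.
Read '1': {V, X} → {X, Y}.
No reachable set along the way intersects F.

none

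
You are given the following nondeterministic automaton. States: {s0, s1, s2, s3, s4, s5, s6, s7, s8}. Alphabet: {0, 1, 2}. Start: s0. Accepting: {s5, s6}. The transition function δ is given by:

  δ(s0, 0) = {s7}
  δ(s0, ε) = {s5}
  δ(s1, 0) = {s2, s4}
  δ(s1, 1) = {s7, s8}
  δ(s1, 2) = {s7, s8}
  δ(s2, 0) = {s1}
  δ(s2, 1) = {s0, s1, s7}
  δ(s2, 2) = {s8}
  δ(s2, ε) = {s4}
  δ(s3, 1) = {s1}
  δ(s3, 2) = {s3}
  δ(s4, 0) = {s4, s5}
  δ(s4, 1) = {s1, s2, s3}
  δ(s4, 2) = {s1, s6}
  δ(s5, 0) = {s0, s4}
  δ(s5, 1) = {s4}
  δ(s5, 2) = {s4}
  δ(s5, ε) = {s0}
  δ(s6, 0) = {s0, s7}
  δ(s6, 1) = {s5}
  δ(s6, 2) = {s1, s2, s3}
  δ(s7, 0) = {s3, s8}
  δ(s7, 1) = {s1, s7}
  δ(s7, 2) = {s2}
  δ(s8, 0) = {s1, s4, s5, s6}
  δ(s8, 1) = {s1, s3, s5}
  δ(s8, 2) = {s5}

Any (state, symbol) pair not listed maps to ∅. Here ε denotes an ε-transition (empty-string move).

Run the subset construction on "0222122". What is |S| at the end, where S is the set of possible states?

9

Start: ε-closure({s0}) = {s0, s5}.
Read '0': s0→{s7}, s5→{s0, s4}; union {s0, s4, s7}; ε-closure = {s0, s4, s5, s7}.
Read '2': s0→∅, s4→{s1, s6}, s5→{s4}, s7→{s2}; now {s1, s2, s4, s6}.
Read '2': s1→{s7, s8}, s2→{s8}, s4→{s1, s6}, s6→{s1, s2, s3}; union {s1, s2, s3, s6, s7, s8}; ε-closure = {s1, s2, s3, s4, s6, s7, s8}.
Read '2': s1→{s7, s8}, s2→{s8}, s3→{s3}, s4→{s1, s6}, s6→{s1, s2, s3}, s7→{s2}, s8→{s5}; union {s1, s2, s3, s5, s6, s7, s8}; ε-closure = {s0, s1, s2, s3, s4, s5, s6, s7, s8}.
Read '1': s0→∅, s1→{s7, s8}, s2→{s0, s1, s7}, s3→{s1}, s4→{s1, s2, s3}, s5→{s4}, s6→{s5}, s7→{s1, s7}, s8→{s1, s3, s5}; now {s0, s1, s2, s3, s4, s5, s7, s8}.
Read '2': s0→∅, s1→{s7, s8}, s2→{s8}, s3→{s3}, s4→{s1, s6}, s5→{s4}, s7→{s2}, s8→{s5}; union {s1, s2, s3, s4, s5, s6, s7, s8}; ε-closure = {s0, s1, s2, s3, s4, s5, s6, s7, s8}.
Read '2': s0→∅, s1→{s7, s8}, s2→{s8}, s3→{s3}, s4→{s1, s6}, s5→{s4}, s6→{s1, s2, s3}, s7→{s2}, s8→{s5}; union {s1, s2, s3, s4, s5, s6, s7, s8}; ε-closure = {s0, s1, s2, s3, s4, s5, s6, s7, s8}.
That set has 9 states.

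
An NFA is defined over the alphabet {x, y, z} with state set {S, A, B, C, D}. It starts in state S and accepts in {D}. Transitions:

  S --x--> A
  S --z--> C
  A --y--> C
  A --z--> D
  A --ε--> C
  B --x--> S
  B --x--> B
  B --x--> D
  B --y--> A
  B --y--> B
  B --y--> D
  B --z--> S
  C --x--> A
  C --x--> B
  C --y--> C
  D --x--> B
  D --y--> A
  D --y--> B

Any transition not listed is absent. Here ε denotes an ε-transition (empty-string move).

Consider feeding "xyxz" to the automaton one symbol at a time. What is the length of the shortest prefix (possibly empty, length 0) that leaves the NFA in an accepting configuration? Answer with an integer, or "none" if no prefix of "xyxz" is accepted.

Start in {S}.
Read 'x': {S} → {A, C}.
Read 'y': {A, C} → {C}.
Read 'x': {C} → {A, B, C}.
Read 'z': {A, B, C} → {S, D}.
None of the earlier sets intersect F, but {S, D} does.

4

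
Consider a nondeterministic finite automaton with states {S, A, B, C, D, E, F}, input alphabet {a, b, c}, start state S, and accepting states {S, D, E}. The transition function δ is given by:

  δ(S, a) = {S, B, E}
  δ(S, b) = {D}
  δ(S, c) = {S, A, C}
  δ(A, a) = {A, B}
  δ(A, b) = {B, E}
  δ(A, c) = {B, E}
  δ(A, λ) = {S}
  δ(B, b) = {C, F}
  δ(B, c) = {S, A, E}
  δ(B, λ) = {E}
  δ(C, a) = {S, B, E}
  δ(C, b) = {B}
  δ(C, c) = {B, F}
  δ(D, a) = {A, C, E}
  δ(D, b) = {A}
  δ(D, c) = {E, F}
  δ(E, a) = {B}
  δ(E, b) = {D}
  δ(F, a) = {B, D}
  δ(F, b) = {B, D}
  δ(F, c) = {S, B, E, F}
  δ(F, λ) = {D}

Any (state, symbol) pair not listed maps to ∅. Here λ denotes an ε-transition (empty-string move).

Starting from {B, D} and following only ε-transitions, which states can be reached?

{B, D, E}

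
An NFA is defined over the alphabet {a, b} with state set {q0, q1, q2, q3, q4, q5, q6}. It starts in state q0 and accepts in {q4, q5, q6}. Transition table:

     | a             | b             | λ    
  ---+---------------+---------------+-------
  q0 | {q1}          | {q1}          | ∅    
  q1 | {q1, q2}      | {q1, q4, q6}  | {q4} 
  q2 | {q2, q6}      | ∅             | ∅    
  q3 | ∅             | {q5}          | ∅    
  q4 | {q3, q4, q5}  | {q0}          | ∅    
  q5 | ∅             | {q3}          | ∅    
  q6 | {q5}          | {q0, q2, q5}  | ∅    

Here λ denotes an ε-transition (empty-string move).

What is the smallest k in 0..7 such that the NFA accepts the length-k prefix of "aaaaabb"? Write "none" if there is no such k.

1

Start in {q0}.
Read 'a': q0→{q1}; union {q1}; ε-closure = {q1, q4}.
None of the earlier sets intersect F, but {q1, q4} does.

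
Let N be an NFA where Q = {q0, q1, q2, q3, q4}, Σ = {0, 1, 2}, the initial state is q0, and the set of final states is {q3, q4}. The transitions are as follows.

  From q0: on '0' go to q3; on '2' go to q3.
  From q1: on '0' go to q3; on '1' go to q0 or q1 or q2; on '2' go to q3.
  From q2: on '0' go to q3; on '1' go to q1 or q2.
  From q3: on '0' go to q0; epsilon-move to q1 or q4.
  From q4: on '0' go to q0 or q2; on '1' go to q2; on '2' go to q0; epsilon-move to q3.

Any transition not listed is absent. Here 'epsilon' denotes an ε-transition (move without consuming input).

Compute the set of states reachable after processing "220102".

{q0, q1, q3, q4}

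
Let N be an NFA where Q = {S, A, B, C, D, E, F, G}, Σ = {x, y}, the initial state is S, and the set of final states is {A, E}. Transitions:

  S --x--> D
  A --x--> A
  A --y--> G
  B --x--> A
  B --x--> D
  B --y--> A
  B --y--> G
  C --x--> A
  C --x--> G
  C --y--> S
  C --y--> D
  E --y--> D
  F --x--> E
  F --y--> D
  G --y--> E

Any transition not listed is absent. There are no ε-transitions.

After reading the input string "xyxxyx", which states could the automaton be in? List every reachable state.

∅

Start in {S}.
Read 'x': {S} → {D}.
Read 'y': {D} → ∅.
The set is empty and remains empty for the remaining 4 symbols.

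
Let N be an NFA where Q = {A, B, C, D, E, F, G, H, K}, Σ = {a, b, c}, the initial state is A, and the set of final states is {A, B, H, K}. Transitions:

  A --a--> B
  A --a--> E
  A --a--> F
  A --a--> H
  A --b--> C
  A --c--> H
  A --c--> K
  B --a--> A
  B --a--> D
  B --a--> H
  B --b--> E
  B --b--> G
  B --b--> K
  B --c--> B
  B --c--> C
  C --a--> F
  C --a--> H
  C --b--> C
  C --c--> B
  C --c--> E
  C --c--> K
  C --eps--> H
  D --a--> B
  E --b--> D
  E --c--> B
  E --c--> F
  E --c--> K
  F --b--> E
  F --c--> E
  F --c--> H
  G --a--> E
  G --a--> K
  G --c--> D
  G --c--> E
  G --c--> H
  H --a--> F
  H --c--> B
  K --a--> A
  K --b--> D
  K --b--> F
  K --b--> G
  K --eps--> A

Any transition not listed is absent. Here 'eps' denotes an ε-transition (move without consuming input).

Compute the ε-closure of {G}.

{G}

Begin with {G}.
No ε-moves leave this set, so the closure equals the set itself.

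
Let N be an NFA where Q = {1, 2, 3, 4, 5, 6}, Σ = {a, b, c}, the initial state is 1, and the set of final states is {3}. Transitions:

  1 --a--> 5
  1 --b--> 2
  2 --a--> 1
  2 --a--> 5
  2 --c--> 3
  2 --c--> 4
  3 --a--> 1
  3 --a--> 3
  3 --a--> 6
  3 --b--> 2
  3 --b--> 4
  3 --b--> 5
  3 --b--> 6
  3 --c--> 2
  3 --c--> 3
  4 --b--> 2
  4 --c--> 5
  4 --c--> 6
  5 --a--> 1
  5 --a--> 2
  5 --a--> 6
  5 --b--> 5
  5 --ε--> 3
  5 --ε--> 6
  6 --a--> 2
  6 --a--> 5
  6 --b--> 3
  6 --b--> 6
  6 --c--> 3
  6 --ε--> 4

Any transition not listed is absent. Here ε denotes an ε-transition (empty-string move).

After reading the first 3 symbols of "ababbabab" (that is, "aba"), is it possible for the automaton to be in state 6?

Start in {1}.
Read 'a': 1→{5}; union {5}; ε-closure = {3, 4, 5, 6}.
Read 'b': 3→{2, 4, 5, 6}, 4→{2}, 5→{5}, 6→{3, 6}; now {2, 3, 4, 5, 6}.
Read 'a': 2→{1, 5}, 3→{1, 3, 6}, 4→∅, 5→{1, 2, 6}, 6→{2, 5}; union {1, 2, 3, 5, 6}; ε-closure = {1, 2, 3, 4, 5, 6}.
State 6 is in {1, 2, 3, 4, 5, 6}.

Yes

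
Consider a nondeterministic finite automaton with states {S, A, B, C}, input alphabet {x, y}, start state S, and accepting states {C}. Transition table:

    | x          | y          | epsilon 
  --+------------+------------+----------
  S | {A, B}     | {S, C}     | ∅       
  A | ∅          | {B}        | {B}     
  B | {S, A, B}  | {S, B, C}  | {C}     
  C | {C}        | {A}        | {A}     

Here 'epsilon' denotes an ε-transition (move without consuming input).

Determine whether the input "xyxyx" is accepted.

Yes

Start in {S}.
Read 'x': {S} → {A, B, C}.
Read 'y': {A, B, C} → {S, A, B, C}.
Read 'x': {S, A, B, C} → {S, A, B, C}.
Read 'y': {S, A, B, C} → {S, A, B, C}.
Read 'x': {S, A, B, C} → {S, A, B, C}.
The final set {S, A, B, C} contains the accepting state C.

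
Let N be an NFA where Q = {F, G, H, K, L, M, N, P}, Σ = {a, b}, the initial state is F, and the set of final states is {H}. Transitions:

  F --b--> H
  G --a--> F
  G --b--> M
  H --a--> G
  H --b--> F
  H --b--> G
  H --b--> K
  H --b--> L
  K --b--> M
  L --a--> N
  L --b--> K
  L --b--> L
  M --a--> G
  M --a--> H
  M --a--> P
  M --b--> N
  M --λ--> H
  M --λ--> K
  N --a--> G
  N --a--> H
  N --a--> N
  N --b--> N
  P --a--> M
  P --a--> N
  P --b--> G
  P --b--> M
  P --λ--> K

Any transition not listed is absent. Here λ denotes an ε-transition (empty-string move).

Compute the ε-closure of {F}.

{F}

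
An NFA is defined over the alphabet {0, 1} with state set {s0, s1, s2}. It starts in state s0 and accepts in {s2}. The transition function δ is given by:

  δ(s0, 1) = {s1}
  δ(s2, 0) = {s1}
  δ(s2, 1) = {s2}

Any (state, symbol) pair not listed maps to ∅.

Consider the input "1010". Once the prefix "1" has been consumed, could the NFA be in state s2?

No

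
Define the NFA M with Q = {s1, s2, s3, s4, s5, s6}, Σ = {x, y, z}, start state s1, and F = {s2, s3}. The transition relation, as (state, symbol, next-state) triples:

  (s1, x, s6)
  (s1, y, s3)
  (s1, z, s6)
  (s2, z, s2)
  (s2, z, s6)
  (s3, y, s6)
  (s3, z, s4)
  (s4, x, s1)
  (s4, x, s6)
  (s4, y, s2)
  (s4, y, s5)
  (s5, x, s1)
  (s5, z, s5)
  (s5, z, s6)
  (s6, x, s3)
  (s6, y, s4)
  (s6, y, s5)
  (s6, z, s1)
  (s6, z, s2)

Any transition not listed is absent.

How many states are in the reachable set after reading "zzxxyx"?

Start in {s1}.
Read 'z': s1→{s6}; now {s6}.
Read 'z': s6→{s1, s2}; now {s1, s2}.
Read 'x': s1→{s6}, s2→∅; now {s6}.
Read 'x': s6→{s3}; now {s3}.
Read 'y': s3→{s6}; now {s6}.
Read 'x': s6→{s3}; now {s3}.
That set has 1 state.

1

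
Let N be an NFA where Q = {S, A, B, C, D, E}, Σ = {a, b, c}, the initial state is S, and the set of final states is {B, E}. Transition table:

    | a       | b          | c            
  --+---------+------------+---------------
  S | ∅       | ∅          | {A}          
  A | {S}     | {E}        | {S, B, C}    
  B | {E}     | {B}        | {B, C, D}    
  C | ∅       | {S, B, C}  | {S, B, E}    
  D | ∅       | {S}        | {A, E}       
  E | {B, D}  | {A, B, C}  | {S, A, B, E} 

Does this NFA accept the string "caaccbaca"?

No

Start in {S}.
Read 'c': S→{A}; now {A}.
Read 'a': A→{S}; now {S}.
Read 'a': S→∅; now ∅.
The set is empty and remains empty for the remaining 6 symbols.
The final set ∅ contains no accepting state.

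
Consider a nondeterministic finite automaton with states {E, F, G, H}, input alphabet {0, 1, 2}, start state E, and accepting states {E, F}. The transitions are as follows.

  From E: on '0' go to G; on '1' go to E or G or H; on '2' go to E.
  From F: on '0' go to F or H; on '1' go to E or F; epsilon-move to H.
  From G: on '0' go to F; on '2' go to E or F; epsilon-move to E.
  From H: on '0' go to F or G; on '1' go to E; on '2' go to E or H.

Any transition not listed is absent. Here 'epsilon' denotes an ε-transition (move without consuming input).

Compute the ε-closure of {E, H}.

Begin with {E, H}.
No ε-moves leave this set, so the closure equals the set itself.

{E, H}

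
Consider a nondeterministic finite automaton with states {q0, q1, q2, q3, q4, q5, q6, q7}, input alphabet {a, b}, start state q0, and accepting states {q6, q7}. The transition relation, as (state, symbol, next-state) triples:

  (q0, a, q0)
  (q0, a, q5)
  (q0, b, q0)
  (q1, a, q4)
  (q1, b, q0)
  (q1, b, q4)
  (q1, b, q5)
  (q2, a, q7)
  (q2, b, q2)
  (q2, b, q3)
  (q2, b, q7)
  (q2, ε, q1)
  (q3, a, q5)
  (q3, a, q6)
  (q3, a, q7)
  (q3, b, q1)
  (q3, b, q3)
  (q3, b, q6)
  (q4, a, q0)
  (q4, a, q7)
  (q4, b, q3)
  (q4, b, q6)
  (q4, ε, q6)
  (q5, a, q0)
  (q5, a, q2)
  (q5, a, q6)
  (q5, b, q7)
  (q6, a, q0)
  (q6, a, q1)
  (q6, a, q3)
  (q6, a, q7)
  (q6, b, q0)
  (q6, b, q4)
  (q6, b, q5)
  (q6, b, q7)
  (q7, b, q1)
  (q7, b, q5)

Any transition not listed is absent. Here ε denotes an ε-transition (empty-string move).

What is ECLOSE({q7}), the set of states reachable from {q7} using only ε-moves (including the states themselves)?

{q7}

Begin with {q7}.
No ε-moves leave this set, so the closure equals the set itself.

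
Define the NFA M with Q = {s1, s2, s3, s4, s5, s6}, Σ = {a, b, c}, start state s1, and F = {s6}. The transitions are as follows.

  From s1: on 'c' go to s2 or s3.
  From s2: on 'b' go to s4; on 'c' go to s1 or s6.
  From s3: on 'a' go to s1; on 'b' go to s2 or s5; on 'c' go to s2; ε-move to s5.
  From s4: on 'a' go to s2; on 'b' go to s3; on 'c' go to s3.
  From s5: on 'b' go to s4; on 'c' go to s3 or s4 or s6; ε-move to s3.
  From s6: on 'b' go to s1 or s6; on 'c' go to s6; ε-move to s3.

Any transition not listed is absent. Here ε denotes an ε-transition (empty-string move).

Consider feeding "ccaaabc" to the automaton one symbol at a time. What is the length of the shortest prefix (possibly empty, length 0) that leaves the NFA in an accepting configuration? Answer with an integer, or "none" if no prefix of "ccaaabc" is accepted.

2

Start in {s1}.
Read 'c': s1→{s2, s3}; union {s2, s3}; ε-closure = {s2, s3, s5}.
Read 'c': s2→{s1, s6}, s3→{s2}, s5→{s3, s4, s6}; union {s1, s2, s3, s4, s6}; ε-closure = {s1, s2, s3, s4, s5, s6}.
None of the earlier sets intersect F, but {s1, s2, s3, s4, s5, s6} does.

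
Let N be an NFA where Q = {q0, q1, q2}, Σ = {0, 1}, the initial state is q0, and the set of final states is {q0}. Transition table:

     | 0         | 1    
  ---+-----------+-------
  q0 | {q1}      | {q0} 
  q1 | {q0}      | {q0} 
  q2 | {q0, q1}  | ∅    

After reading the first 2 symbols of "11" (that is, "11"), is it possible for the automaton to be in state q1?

No

Start in {q0}.
Read '1': q0→{q0}; now {q0}.
Read '1': q0→{q0}; now {q0}.
State q1 is not in {q0}.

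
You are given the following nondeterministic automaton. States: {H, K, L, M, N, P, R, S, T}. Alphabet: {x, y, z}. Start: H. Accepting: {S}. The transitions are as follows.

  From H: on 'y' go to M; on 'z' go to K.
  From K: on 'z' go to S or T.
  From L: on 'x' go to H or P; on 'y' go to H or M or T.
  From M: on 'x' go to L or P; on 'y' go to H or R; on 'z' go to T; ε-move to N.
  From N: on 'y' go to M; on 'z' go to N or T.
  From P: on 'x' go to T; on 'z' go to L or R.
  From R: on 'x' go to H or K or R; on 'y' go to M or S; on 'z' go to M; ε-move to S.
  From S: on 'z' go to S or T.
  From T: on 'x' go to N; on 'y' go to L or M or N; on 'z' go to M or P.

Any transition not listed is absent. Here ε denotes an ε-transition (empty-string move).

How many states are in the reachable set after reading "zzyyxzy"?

Start in {H}.
Read 'z': {H} → {K}.
Read 'z': {K} → {S, T}.
Read 'y': {S, T} → {L, M, N}.
Read 'y': {L, M, N} → {H, M, N, R, S, T}.
Read 'x': {H, M, N, R, S, T} → {H, K, L, N, P, R, S}.
Read 'z': {H, K, L, N, P, R, S} → {K, L, M, N, R, S, T}.
Read 'y': {K, L, M, N, R, S, T} → {H, L, M, N, R, S, T}.
That set has 7 states.

7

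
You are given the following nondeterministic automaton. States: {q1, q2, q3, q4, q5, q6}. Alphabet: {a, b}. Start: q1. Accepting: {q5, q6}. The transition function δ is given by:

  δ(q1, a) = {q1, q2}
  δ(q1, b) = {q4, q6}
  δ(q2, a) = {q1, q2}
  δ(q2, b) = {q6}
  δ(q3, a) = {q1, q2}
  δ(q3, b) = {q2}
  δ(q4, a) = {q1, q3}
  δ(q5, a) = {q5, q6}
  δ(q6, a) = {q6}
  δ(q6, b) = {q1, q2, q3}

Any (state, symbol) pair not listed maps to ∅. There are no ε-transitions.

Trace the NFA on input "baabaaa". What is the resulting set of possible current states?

Start in {q1}.
Read 'b': q1→{q4, q6}; now {q4, q6}.
Read 'a': q4→{q1, q3}, q6→{q6}; now {q1, q3, q6}.
Read 'a': q1→{q1, q2}, q3→{q1, q2}, q6→{q6}; now {q1, q2, q6}.
Read 'b': q1→{q4, q6}, q2→{q6}, q6→{q1, q2, q3}; now {q1, q2, q3, q4, q6}.
Read 'a': q1→{q1, q2}, q2→{q1, q2}, q3→{q1, q2}, q4→{q1, q3}, q6→{q6}; now {q1, q2, q3, q6}.
Read 'a': q1→{q1, q2}, q2→{q1, q2}, q3→{q1, q2}, q6→{q6}; now {q1, q2, q6}.
Read 'a': q1→{q1, q2}, q2→{q1, q2}, q6→{q6}; now {q1, q2, q6}.

{q1, q2, q6}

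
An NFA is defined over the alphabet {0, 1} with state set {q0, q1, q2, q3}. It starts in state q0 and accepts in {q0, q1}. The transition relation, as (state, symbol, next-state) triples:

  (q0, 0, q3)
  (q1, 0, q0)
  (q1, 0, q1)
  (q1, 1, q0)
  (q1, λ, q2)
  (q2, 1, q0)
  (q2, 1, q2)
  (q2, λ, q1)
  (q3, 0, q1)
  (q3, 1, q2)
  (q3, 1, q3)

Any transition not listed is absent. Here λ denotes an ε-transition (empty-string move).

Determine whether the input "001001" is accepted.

Start in {q0}.
Read '0': q0→{q3}; now {q3}.
Read '0': q3→{q1}; union {q1}; ε-closure = {q1, q2}.
Read '1': q1→{q0}, q2→{q0, q2}; union {q0, q2}; ε-closure = {q0, q1, q2}.
Read '0': q0→{q3}, q1→{q0, q1}, q2→∅; union {q0, q1, q3}; ε-closure = {q0, q1, q2, q3}.
Read '0': q0→{q3}, q1→{q0, q1}, q2→∅, q3→{q1}; union {q0, q1, q3}; ε-closure = {q0, q1, q2, q3}.
Read '1': q0→∅, q1→{q0}, q2→{q0, q2}, q3→{q2, q3}; union {q0, q2, q3}; ε-closure = {q0, q1, q2, q3}.
The final set {q0, q1, q2, q3} contains the accepting states q0, q1.

Yes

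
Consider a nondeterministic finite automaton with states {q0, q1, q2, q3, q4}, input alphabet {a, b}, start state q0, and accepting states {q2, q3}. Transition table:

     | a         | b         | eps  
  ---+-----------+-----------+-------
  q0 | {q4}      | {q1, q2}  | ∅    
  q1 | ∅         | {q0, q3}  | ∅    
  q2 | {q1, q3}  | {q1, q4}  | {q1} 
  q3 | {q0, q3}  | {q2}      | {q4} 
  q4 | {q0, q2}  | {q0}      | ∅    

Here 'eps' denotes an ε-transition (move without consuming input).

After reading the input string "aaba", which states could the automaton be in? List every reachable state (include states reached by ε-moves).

{q0, q1, q2, q3, q4}

Start in {q0}.
Read 'a': q0→{q4}; now {q4}.
Read 'a': q4→{q0, q2}; union {q0, q2}; ε-closure = {q0, q1, q2}.
Read 'b': q0→{q1, q2}, q1→{q0, q3}, q2→{q1, q4}; now {q0, q1, q2, q3, q4}.
Read 'a': q0→{q4}, q1→∅, q2→{q1, q3}, q3→{q0, q3}, q4→{q0, q2}; now {q0, q1, q2, q3, q4}.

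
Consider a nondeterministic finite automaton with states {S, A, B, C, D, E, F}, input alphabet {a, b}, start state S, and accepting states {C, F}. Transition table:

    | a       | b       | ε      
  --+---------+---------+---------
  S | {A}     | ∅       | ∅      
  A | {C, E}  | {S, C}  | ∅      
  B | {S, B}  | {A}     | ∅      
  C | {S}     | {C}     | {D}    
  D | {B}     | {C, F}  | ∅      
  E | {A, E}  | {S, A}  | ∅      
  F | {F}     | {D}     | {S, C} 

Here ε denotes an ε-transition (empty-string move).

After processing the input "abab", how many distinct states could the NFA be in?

4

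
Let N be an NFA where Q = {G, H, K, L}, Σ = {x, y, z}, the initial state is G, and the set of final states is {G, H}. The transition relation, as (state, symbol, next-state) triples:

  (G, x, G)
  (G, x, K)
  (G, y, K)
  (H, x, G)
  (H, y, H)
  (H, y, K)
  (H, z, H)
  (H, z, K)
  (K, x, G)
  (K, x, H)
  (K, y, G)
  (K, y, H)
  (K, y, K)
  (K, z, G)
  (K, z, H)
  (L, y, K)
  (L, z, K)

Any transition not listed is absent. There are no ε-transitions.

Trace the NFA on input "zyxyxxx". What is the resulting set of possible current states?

Start in {G}.
Read 'z': {G} → ∅.
The set is empty and remains empty for the remaining 6 symbols.

∅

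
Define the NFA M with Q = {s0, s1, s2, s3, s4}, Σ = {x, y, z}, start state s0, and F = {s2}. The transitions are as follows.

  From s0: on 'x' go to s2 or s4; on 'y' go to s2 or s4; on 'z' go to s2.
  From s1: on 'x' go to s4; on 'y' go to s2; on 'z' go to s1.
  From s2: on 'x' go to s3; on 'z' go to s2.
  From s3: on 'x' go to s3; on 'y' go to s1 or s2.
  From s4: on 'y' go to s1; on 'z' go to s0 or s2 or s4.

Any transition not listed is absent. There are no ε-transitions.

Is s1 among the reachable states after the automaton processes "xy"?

Start in {s0}.
Read 'x': s0→{s2, s4}; now {s2, s4}.
Read 'y': s2→∅, s4→{s1}; now {s1}.
State s1 is in {s1}.

Yes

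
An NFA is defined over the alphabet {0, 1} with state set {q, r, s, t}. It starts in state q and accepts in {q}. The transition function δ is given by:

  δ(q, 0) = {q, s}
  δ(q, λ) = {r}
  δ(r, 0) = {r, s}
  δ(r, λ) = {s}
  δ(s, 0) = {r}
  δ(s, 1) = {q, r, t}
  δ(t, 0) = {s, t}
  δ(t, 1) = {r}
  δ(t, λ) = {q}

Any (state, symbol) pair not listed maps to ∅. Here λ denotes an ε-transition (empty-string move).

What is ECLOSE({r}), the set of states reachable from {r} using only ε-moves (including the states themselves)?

Begin with {r}.
ε-move r → s; add s.

{r, s}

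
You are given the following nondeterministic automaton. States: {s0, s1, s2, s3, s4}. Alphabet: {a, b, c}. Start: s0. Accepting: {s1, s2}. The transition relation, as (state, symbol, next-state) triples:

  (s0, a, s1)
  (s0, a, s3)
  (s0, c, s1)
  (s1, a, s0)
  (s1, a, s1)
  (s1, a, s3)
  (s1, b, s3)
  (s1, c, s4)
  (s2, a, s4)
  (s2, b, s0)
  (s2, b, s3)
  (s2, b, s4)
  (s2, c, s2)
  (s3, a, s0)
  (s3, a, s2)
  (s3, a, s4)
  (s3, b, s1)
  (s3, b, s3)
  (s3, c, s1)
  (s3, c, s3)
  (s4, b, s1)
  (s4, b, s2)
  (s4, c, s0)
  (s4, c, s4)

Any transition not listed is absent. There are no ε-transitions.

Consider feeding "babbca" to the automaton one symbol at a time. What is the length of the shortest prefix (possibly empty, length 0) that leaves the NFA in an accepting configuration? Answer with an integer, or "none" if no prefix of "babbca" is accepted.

none

Start in {s0}.
Read 'b': {s0} → ∅.
The set is empty and remains empty for the remaining 5 symbols.
No reachable set along the way intersects F.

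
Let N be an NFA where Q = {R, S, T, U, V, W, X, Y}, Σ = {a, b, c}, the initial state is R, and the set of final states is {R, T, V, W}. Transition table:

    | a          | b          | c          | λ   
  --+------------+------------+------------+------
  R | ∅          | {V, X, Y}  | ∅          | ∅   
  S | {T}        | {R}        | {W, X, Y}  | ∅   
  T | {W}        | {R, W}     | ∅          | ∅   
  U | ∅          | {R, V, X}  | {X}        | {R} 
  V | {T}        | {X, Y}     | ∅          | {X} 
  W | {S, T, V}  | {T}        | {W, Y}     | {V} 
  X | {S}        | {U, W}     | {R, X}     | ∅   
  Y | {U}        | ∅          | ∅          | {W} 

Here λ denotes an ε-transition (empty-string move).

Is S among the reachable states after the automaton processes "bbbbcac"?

Start in {R}.
Read 'b': R→{V, X, Y}; union {V, X, Y}; ε-closure = {V, W, X, Y}.
Read 'b': V→{X, Y}, W→{T}, X→{U, W}, Y→∅; union {T, U, W, X, Y}; ε-closure = {R, T, U, V, W, X, Y}.
Read 'b': R→{V, X, Y}, T→{R, W}, U→{R, V, X}, V→{X, Y}, W→{T}, X→{U, W}, Y→∅; now {R, T, U, V, W, X, Y}.
Read 'b': R→{V, X, Y}, T→{R, W}, U→{R, V, X}, V→{X, Y}, W→{T}, X→{U, W}, Y→∅; now {R, T, U, V, W, X, Y}.
Read 'c': R→∅, T→∅, U→{X}, V→∅, W→{W, Y}, X→{R, X}, Y→∅; union {R, W, X, Y}; ε-closure = {R, V, W, X, Y}.
Read 'a': R→∅, V→{T}, W→{S, T, V}, X→{S}, Y→{U}; union {S, T, U, V}; ε-closure = {R, S, T, U, V, X}.
Read 'c': R→∅, S→{W, X, Y}, T→∅, U→{X}, V→∅, X→{R, X}; union {R, W, X, Y}; ε-closure = {R, V, W, X, Y}.
State S is not in {R, V, W, X, Y}.

No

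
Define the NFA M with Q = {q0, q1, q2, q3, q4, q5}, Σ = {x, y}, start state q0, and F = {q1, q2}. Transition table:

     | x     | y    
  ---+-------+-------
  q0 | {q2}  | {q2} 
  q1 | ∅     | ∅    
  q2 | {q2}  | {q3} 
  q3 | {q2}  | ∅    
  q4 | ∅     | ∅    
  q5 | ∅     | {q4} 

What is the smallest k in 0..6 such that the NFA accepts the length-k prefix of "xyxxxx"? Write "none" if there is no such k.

Start in {q0}.
Read 'x': q0→{q2}; now {q2}.
None of the earlier sets intersect F, but {q2} does.

1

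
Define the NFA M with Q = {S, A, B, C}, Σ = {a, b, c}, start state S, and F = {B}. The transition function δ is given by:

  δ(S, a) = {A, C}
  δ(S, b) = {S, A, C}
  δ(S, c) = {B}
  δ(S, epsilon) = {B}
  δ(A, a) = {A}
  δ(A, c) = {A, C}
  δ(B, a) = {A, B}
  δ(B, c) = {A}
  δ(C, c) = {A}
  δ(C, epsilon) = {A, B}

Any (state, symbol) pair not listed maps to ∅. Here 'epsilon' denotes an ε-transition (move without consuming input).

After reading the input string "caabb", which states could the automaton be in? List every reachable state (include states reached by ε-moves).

∅

Start: ε-closure({S}) = {S, B}.
Read 'c': {S, B} → {A, B}.
Read 'a': {A, B} → {A, B}.
Read 'a': {A, B} → {A, B}.
Read 'b': {A, B} → ∅.
The set is empty and remains empty for the remaining 1 symbol.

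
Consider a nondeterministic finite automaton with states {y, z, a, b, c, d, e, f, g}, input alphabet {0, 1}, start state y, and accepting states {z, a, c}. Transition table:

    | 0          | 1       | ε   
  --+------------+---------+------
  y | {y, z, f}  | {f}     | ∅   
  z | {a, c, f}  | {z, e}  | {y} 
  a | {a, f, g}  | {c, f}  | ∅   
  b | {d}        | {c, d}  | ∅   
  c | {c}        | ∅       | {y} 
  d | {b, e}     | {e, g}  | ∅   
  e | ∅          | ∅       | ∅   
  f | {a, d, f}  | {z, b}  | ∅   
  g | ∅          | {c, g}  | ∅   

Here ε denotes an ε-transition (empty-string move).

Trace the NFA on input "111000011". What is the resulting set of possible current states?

{y, z, b, c, d, e, f, g}

Start in {y}.
Read '1': y→{f}; now {f}.
Read '1': f→{z, b}; union {z, b}; ε-closure = {y, z, b}.
Read '1': y→{f}, z→{z, e}, b→{c, d}; union {z, c, d, e, f}; ε-closure = {y, z, c, d, e, f}.
Read '0': y→{y, z, f}, z→{a, c, f}, c→{c}, d→{b, e}, e→∅, f→{a, d, f}; now {y, z, a, b, c, d, e, f}.
Read '0': y→{y, z, f}, z→{a, c, f}, a→{a, f, g}, b→{d}, c→{c}, d→{b, e}, e→∅, f→{a, d, f}; now {y, z, a, b, c, d, e, f, g}.
Read '0': y→{y, z, f}, z→{a, c, f}, a→{a, f, g}, b→{d}, c→{c}, d→{b, e}, e→∅, f→{a, d, f}, g→∅; now {y, z, a, b, c, d, e, f, g}.
Read '0': y→{y, z, f}, z→{a, c, f}, a→{a, f, g}, b→{d}, c→{c}, d→{b, e}, e→∅, f→{a, d, f}, g→∅; now {y, z, a, b, c, d, e, f, g}.
Read '1': y→{f}, z→{z, e}, a→{c, f}, b→{c, d}, c→∅, d→{e, g}, e→∅, f→{z, b}, g→{c, g}; union {z, b, c, d, e, f, g}; ε-closure = {y, z, b, c, d, e, f, g}.
Read '1': y→{f}, z→{z, e}, b→{c, d}, c→∅, d→{e, g}, e→∅, f→{z, b}, g→{c, g}; union {z, b, c, d, e, f, g}; ε-closure = {y, z, b, c, d, e, f, g}.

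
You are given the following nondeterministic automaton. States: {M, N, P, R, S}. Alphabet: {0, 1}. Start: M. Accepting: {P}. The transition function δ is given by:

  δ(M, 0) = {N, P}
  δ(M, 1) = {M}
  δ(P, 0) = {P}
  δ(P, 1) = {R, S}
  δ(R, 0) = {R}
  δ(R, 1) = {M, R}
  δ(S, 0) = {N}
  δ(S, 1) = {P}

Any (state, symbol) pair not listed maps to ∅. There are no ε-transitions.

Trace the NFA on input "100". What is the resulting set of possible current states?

Start in {M}.
Read '1': M→{M}; now {M}.
Read '0': M→{N, P}; now {N, P}.
Read '0': N→∅, P→{P}; now {P}.

{P}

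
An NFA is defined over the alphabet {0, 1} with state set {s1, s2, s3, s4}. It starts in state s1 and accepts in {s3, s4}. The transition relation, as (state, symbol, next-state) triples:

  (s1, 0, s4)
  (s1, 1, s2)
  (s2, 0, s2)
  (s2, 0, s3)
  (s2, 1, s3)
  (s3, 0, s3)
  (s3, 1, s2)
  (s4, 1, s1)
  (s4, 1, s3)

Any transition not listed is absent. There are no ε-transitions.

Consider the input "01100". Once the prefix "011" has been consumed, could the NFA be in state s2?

Yes

Start in {s1}.
Read '0': {s1} → {s4}.
Read '1': {s4} → {s1, s3}.
Read '1': {s1, s3} → {s2}.
State s2 is in {s2}.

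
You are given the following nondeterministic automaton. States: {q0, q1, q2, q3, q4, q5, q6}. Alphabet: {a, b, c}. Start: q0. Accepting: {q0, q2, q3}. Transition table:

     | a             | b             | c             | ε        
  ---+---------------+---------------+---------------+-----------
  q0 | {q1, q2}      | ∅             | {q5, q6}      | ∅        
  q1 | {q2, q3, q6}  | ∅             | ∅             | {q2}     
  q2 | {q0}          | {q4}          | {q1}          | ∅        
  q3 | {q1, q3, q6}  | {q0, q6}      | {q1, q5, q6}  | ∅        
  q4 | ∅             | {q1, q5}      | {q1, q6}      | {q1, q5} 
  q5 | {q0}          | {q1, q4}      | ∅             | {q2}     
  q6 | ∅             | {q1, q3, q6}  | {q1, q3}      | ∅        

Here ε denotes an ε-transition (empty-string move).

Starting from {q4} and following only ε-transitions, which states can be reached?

Begin with {q4}.
ε-move q4 → q1; add q1.
ε-move q4 → q5; add q5.
ε-move q5 → q2; add q2.

{q1, q2, q4, q5}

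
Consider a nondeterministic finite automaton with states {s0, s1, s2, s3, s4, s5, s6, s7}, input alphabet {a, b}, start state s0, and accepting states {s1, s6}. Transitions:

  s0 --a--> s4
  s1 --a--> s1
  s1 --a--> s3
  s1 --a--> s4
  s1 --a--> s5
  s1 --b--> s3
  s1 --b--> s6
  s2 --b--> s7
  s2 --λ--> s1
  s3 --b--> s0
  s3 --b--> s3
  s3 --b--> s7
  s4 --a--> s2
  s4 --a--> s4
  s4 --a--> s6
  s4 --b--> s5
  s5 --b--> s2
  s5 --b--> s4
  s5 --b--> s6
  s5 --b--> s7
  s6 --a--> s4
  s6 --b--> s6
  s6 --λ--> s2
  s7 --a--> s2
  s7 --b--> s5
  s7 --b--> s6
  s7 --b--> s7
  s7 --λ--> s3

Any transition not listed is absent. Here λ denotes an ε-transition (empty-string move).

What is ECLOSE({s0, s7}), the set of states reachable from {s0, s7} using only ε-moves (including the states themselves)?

{s0, s3, s7}

Begin with {s0, s7}.
ε-move s7 → s3; add s3.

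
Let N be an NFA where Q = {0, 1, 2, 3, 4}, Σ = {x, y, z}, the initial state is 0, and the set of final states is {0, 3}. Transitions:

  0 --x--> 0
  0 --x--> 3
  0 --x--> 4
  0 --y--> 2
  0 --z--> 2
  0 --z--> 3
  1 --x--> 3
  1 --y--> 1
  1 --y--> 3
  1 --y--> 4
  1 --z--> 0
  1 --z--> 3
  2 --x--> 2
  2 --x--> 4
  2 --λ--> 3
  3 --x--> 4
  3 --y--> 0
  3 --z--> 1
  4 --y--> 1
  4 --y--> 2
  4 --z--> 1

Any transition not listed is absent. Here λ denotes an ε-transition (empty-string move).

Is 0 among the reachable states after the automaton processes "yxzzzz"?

Start in {0}.
Read 'y': {0} → {2, 3}.
Read 'x': {2, 3} → {2, 3, 4}.
Read 'z': {2, 3, 4} → {1}.
Read 'z': {1} → {0, 3}.
Read 'z': {0, 3} → {1, 2, 3}.
Read 'z': {1, 2, 3} → {0, 1, 3}.
State 0 is in {0, 1, 3}.

Yes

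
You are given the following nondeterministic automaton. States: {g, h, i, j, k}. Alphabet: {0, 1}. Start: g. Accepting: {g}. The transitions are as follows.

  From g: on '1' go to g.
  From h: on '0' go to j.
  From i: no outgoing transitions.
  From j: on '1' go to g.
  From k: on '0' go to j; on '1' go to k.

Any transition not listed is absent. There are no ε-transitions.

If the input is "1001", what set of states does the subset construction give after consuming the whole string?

∅

Start in {g}.
Read '1': g→{g}; now {g}.
Read '0': g→∅; now ∅.
The set is empty and remains empty for the remaining 2 symbols.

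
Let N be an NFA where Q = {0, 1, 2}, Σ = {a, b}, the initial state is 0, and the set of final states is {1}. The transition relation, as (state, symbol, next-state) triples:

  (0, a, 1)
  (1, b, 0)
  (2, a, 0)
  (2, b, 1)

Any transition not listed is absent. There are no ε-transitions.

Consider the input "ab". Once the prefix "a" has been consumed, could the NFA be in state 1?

Start in {0}.
Read 'a': 0→{1}; now {1}.
State 1 is in {1}.

Yes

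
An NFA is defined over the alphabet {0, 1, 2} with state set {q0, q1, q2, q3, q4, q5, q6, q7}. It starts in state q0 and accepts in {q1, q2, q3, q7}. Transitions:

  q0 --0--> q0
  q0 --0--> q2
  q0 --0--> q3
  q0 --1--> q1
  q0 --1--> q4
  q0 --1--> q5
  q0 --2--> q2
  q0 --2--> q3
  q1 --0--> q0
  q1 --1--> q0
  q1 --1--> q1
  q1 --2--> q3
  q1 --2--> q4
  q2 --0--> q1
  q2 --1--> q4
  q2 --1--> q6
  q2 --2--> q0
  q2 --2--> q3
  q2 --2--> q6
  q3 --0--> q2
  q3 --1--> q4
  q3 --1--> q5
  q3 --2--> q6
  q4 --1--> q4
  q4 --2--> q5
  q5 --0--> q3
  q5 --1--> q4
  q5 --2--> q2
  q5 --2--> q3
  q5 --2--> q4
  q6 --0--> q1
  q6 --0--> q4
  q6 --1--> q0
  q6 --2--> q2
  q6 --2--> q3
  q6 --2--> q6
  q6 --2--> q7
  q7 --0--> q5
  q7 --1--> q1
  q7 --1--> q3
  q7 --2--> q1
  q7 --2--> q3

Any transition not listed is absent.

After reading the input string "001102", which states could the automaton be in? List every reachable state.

{q0, q2, q3, q6}

Start in {q0}.
Read '0': q0→{q0, q2, q3}; now {q0, q2, q3}.
Read '0': q0→{q0, q2, q3}, q2→{q1}, q3→{q2}; now {q0, q1, q2, q3}.
Read '1': q0→{q1, q4, q5}, q1→{q0, q1}, q2→{q4, q6}, q3→{q4, q5}; now {q0, q1, q4, q5, q6}.
Read '1': q0→{q1, q4, q5}, q1→{q0, q1}, q4→{q4}, q5→{q4}, q6→{q0}; now {q0, q1, q4, q5}.
Read '0': q0→{q0, q2, q3}, q1→{q0}, q4→∅, q5→{q3}; now {q0, q2, q3}.
Read '2': q0→{q2, q3}, q2→{q0, q3, q6}, q3→{q6}; now {q0, q2, q3, q6}.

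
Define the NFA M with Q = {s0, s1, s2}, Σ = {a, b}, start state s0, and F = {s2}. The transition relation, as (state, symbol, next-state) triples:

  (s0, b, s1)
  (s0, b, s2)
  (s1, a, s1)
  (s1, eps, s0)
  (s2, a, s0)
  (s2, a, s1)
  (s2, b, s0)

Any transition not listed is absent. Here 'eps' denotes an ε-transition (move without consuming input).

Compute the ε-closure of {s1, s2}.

Begin with {s1, s2}.
ε-move s1 → s0; add s0.

{s0, s1, s2}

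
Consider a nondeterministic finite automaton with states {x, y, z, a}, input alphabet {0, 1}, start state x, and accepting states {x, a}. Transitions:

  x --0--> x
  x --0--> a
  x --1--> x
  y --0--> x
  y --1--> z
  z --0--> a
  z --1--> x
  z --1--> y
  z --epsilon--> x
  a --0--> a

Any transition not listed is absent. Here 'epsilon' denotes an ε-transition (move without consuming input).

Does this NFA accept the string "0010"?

Yes

Start in {x}.
Read '0': {x} → {x, a}.
Read '0': {x, a} → {x, a}.
Read '1': {x, a} → {x}.
Read '0': {x} → {x, a}.
The final set {x, a} contains the accepting states x, a.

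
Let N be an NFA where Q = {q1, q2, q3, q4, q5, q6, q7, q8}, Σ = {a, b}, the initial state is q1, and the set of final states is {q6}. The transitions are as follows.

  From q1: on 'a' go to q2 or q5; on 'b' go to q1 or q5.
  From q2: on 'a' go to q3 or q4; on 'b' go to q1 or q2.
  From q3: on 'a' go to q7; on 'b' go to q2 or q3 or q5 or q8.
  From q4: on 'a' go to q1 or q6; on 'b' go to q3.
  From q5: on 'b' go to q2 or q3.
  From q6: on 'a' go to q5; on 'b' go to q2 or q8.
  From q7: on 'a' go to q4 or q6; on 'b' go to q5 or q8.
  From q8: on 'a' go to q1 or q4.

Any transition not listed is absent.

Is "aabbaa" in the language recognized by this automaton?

Yes

Start in {q1}.
Read 'a': {q1} → {q2, q5}.
Read 'a': {q2, q5} → {q3, q4}.
Read 'b': {q3, q4} → {q2, q3, q5, q8}.
Read 'b': {q2, q3, q5, q8} → {q1, q2, q3, q5, q8}.
Read 'a': {q1, q2, q3, q5, q8} → {q1, q2, q3, q4, q5, q7}.
Read 'a': {q1, q2, q3, q4, q5, q7} → {q1, q2, q3, q4, q5, q6, q7}.
The final set {q1, q2, q3, q4, q5, q6, q7} contains the accepting state q6.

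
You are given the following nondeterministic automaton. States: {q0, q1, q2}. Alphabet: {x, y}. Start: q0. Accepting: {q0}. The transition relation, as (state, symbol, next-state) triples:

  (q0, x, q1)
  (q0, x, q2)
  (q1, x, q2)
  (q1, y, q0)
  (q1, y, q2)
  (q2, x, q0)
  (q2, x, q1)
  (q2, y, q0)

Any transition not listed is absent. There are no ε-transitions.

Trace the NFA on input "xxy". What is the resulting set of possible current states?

{q0, q2}

Start in {q0}.
Read 'x': q0→{q1, q2}; now {q1, q2}.
Read 'x': q1→{q2}, q2→{q0, q1}; now {q0, q1, q2}.
Read 'y': q0→∅, q1→{q0, q2}, q2→{q0}; now {q0, q2}.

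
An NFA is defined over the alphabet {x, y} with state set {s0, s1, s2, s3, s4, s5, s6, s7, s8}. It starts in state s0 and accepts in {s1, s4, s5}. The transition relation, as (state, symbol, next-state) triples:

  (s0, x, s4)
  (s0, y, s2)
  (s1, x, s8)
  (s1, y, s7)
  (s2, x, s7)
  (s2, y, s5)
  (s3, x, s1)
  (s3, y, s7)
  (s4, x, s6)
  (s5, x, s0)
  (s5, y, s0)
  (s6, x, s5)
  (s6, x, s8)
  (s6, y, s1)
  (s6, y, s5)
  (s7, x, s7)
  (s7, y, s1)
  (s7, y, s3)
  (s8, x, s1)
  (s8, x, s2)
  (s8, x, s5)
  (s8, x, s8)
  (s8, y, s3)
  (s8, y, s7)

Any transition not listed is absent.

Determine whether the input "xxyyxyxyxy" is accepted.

Yes

Start in {s0}.
Read 'x': s0→{s4}; now {s4}.
Read 'x': s4→{s6}; now {s6}.
Read 'y': s6→{s1, s5}; now {s1, s5}.
Read 'y': s1→{s7}, s5→{s0}; now {s0, s7}.
Read 'x': s0→{s4}, s7→{s7}; now {s4, s7}.
Read 'y': s4→∅, s7→{s1, s3}; now {s1, s3}.
Read 'x': s1→{s8}, s3→{s1}; now {s1, s8}.
Read 'y': s1→{s7}, s8→{s3, s7}; now {s3, s7}.
Read 'x': s3→{s1}, s7→{s7}; now {s1, s7}.
Read 'y': s1→{s7}, s7→{s1, s3}; now {s1, s3, s7}.
The final set {s1, s3, s7} contains the accepting state s1.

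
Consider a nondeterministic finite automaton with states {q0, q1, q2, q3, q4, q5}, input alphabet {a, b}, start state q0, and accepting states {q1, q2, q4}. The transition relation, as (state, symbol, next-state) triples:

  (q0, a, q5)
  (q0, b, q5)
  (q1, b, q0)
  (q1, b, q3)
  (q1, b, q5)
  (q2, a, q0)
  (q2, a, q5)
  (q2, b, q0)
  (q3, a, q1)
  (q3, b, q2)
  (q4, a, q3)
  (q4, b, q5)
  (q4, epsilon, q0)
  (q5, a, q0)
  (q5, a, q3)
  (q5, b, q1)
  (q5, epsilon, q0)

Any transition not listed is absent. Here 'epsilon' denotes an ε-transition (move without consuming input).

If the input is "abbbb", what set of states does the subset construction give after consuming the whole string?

Start in {q0}.
Read 'a': q0→{q5}; union {q5}; ε-closure = {q0, q5}.
Read 'b': q0→{q5}, q5→{q1}; union {q1, q5}; ε-closure = {q0, q1, q5}.
Read 'b': q0→{q5}, q1→{q0, q3, q5}, q5→{q1}; now {q0, q1, q3, q5}.
Read 'b': q0→{q5}, q1→{q0, q3, q5}, q3→{q2}, q5→{q1}; now {q0, q1, q2, q3, q5}.
Read 'b': q0→{q5}, q1→{q0, q3, q5}, q2→{q0}, q3→{q2}, q5→{q1}; now {q0, q1, q2, q3, q5}.

{q0, q1, q2, q3, q5}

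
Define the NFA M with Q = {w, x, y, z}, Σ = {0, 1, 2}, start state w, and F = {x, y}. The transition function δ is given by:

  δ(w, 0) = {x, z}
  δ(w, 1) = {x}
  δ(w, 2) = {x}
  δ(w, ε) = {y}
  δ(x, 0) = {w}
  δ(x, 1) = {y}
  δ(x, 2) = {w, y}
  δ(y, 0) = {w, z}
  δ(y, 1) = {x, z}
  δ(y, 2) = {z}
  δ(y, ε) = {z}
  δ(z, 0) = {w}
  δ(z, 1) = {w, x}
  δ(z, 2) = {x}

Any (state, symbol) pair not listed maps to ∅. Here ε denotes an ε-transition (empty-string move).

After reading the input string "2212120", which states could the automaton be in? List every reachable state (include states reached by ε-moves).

Start: ε-closure({w}) = {w, y, z}.
Read '2': {w, y, z} → {x, z}.
Read '2': {x, z} → {w, x, y, z}.
Read '1': {w, x, y, z} → {w, x, y, z}.
Read '2': {w, x, y, z} → {w, x, y, z}.
Read '1': {w, x, y, z} → {w, x, y, z}.
Read '2': {w, x, y, z} → {w, x, y, z}.
Read '0': {w, x, y, z} → {w, x, y, z}.

{w, x, y, z}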